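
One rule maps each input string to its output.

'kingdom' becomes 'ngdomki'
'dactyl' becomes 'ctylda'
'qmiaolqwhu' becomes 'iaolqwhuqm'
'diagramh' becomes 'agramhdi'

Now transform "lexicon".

Looking at the pairs, the operation is to move the first 2 characters to the end (rotate left by 2).
For "lexicon" the result is "xiconle".

xiconle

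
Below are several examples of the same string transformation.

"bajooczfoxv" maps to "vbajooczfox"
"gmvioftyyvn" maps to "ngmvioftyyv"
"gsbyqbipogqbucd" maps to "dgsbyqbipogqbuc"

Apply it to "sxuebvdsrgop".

Looking at the pairs, the operation is to move the last character to the front.
"sxuebvdsrgop" → "psxuebvdsrgo".

psxuebvdsrgo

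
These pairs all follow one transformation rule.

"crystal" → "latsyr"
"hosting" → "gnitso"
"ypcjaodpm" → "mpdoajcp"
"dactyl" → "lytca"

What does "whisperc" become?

Rule — reverse the string, then delete the last character.
Applying both steps to "whisperc": "crepsihw", then "crepsih".

crepsih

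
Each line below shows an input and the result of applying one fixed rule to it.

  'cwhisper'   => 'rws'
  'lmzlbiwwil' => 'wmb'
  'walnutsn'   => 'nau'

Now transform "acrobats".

scb

What's happening: keep one character in every 3, starting at position 2 (positions 2nd, 5th, 8th, ...), then move the last character to the front.
Starting from "acrobats": after the first operation, "cbs"; after the second, "scb".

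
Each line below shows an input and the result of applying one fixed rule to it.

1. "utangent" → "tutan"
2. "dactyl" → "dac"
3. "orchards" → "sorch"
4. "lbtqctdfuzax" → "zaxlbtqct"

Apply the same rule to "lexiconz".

Each output is the input with this applied: swap the front and back halves of the string, then delete the first 3 characters.
Applying both steps to "lexiconz": "conzlexi", then "zlexi".
(Check on "lbtqctdfuzax": → "dfuzaxlbtqct" → "zaxlbtqct" ✓)

zlexi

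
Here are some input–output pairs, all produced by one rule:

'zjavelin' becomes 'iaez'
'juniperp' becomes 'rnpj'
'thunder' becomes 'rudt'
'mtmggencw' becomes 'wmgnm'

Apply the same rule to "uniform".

Rule — keep every other character starting from the first (positions 1st, 3rd, 5th, ...), then swap the first and last characters.
For "uniform", step one produces "uiom"; step two turns that into "miou".

miou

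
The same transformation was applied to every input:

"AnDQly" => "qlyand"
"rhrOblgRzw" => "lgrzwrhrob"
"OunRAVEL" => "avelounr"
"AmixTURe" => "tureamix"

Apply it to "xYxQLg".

qlgxyx

The pattern: swap the front and back halves of the string, then convert every letter to lowercase.
"xYxQLg" → "QLgxYx" → "qlgxyx".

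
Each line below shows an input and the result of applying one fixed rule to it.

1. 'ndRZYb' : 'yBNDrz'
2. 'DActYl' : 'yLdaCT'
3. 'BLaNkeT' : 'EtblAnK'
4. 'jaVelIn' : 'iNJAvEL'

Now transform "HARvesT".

StharVE

The rule is to move the last 2 characters to the front (rotate right by 2), then flip the case of every letter.
Working it through for "HARvesT": intermediate "sTHARve", final "StharVE".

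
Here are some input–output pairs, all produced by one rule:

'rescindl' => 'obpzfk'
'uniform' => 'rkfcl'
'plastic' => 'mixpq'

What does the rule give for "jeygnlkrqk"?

gbvdkiho

Rule — shift every letter 3 places backward in the alphabet (wrapping around), then delete the last 2 characters.
Starting from "jeygnlkrqk": after the first operation, "gbvdkihonh"; after the second, "gbvdkiho".
(Check on "rescindl": → "obpzfkai" → "obpzfk" ✓)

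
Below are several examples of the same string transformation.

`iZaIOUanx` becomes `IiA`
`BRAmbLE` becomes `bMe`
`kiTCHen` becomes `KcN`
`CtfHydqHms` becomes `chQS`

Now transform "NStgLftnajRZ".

nGTJ

Each output is the input with this applied: keep one character in every 3, starting at position 1 (positions 1st, 4th, 7th, ...), then flip the case of every letter.
For "NStgLftnajRZ", step one produces "Ngtj"; step two turns that into "nGTJ".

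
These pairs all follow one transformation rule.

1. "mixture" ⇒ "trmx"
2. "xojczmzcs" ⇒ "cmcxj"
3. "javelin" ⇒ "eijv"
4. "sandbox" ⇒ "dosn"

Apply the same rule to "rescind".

cnrs

What's happening: move the first 3 characters to the end (rotate left by 3), then keep every other character starting from the first (positions 1st, 3rd, 5th, ...).
"rescind" → "cindres" → "cnrs".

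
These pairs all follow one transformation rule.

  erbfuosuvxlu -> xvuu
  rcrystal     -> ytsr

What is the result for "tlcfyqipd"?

Each output is the input with this applied: sort the characters into reverse alphabetical order, then keep only the first 4 characters.
On "tlcfyqipd" that produces "ytqp".

ytqp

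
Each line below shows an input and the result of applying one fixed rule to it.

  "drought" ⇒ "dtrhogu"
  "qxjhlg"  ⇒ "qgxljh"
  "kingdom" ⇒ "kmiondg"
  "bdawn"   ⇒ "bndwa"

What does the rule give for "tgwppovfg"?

tggfwvpop

The rule is to take characters alternately from the front and the back (1st, last, 2nd, 2nd-last, ...).
So "tgwppovfg" becomes "tggfwvpop".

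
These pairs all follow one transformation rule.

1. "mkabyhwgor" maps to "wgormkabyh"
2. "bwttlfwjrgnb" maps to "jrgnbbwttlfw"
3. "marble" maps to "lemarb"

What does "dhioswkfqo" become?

What's happening: move the first character to the end, then swap the front and back halves of the string.
Working it through for "dhioswkfqo": intermediate "hioswkfqod", final "kfqodhiosw".

kfqodhiosw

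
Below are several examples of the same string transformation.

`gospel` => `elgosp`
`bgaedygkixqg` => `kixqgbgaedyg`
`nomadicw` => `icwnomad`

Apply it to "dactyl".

yldact

In each case the input is transformed by: move the first character to the end, then swap the front and back halves of the string.
"dactyl" → "actyld" → "yldact".
(Check on "gospel": → "ospelg" → "elgosp" ✓)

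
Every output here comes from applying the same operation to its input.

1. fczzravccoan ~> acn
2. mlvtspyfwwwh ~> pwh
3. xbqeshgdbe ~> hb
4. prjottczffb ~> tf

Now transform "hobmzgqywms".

gw

The rule is to delete the first 3 characters, then keep one character in every 3, starting at position 3 (positions 3rd, 6th, 9th, ...).
Starting from "hobmzgqywms": after the first operation, "mzgqywms"; after the second, "gw".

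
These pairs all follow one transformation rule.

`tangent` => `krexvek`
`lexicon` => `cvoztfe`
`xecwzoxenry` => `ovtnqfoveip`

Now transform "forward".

wfinriu

Looking at the pairs, the operation is to shift every letter 9 places backward in the alphabet (wrapping around).
So "forward" becomes "wfinriu".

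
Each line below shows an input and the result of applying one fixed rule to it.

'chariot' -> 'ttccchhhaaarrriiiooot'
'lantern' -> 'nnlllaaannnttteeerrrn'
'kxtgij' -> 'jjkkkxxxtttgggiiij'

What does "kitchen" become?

The transformation: repeat every character 3 times, then move the last 2 characters to the front (rotate right by 2).
Doing the same to "kitchen": "nnkkkiiitttccchhheeen".

nnkkkiiitttccchhheeen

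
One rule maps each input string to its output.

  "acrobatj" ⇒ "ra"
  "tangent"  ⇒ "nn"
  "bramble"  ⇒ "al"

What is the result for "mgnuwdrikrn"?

ndk

What's happening: keep one character in every 3, starting at position 3 (positions 3rd, 6th, 9th, ...).
Applying that to "mgnuwdrikrn" gives "ndk".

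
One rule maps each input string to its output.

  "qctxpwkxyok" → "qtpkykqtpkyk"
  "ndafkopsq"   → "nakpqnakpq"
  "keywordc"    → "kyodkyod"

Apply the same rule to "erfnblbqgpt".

In each case the input is transformed by: keep every other character starting from the first (positions 1st, 3rd, 5th, ...), then write the whole string twice.
On "erfnblbqgpt": the first step gives "efbbgt", and the second then gives "efbbgtefbbgt".

efbbgtefbbgt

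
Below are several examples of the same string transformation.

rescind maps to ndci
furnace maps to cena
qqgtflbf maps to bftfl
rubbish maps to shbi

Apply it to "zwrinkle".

leink

What's happening: delete the first 3 characters, then move the last 2 characters to the front (rotate right by 2).
Starting from "zwrinkle": after the first operation, "inkle"; after the second, "leink".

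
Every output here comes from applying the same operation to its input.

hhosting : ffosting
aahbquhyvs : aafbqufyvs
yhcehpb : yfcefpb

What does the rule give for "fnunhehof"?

fnunfefof

Each output is the input with this applied: replace every "h" with "f".
Applying that to "fnunhehof" gives "fnunfefof".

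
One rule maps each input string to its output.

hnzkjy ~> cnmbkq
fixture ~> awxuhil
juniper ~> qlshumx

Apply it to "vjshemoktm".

vkhprnwpym

The pattern: move the first 2 characters to the end (rotate left by 2), then shift every letter 3 places forward in the alphabet (wrapping around).
On "vjshemoktm" that produces "vkhprnwpym".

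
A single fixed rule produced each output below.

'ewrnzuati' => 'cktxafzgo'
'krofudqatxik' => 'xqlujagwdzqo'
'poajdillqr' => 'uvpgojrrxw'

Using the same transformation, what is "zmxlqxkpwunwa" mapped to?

sfrddwvqacctg

Rule — shift every letter 6 places forward in the alphabet (wrapping around), then swap each adjacent pair of characters (1↔2, 3↔4, ...).
"zmxlqxkpwunwa" → "fsdrwdqvcatcg" → "sfrddwvqacctg".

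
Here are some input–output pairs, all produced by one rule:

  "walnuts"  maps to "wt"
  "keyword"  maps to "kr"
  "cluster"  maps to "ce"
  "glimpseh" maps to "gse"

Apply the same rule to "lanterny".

lrn

What's happening: swap each adjacent pair of characters (1↔2, 3↔4, ...), then keep one character in every 3, starting at position 2 (positions 2nd, 5th, 8th, ...).
On "lanterny" that produces "lrn".
(Check on "walnuts": → "awnltus" → "wt" ✓)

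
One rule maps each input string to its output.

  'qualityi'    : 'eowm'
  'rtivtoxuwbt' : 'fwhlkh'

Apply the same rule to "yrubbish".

In each case the input is transformed by: keep every other character starting from the first (positions 1st, 3rd, 5th, ...), then shift every letter 12 places backward in the alphabet (wrapping around).
On "yrubbish": the first step gives "yubs", and the second then gives "mipg".

mipg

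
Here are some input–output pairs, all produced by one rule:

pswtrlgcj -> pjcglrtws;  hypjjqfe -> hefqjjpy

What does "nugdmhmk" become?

What's happening: move the first character to the end, then reverse the string.
Working it through for "nugdmhmk": intermediate "ugdmhmkn", final "nkmhmdgu".

nkmhmdgu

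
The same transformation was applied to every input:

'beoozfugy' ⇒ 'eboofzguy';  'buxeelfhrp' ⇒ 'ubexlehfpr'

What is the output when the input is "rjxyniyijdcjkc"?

Each output is the input with this applied: swap each adjacent pair of characters (1↔2, 3↔4, ...).
So "rjxyniyijdcjkc" becomes "jryxiniydjjcck".

jryxiniydjjcck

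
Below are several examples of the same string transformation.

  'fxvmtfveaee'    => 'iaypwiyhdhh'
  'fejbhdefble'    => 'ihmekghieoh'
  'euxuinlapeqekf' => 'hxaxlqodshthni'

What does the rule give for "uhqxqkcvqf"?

xktatnfyti

Rule — shift every letter 3 places forward in the alphabet (wrapping around).
"uhqxqkcvqf" → "xktatnfyti".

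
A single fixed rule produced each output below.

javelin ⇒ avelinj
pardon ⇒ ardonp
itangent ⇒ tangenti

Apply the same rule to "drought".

roughtd

Each output is the input with this applied: move the first character to the end.
For "drought" the result is "roughtd".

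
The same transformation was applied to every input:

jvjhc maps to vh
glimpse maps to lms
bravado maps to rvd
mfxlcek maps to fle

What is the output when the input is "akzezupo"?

What's happening: keep every other character starting from the second (positions 2nd, 4th, 6th, ...).
Doing the same to "akzezupo": "keuo".

keuo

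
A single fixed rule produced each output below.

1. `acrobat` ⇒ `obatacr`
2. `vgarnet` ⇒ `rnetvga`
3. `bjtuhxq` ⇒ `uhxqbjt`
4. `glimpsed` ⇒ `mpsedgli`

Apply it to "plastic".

sticpla

Looking at the pairs, the operation is to move the first 3 characters to the end (rotate left by 3).
"plastic" → "sticpla".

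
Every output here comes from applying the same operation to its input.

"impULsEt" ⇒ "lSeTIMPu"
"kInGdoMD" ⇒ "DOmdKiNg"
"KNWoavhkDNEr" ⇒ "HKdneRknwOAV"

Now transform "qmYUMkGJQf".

KgjqFQMyum

The rule is to flip the case of every letter, then swap the front and back halves of the string.
For "qmYUMkGJQf" the result is "KgjqFQMyum".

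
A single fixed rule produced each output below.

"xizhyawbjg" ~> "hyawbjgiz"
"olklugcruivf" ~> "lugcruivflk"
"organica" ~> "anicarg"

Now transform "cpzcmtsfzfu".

cmtsfzfupz

The rule is to delete the first character, then move the first 2 characters to the end (rotate left by 2).
On "cpzcmtsfzfu": the first step gives "pzcmtsfzfu", and the second then gives "cmtsfzfupz".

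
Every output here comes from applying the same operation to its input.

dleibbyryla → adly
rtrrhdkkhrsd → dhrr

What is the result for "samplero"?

amr

The pattern: sort the characters into alphabetical order, then keep one character in every 3, starting at position 1 (positions 1st, 4th, 7th, ...).
For "samplero", step one produces "aelmoprs"; step two turns that into "amr".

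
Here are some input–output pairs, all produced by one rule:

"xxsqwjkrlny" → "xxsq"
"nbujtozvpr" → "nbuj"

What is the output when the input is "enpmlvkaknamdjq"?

Each output is the input with this applied: keep only the first 4 characters.
On "enpmlvkaknamdjq" that produces "enpm".

enpm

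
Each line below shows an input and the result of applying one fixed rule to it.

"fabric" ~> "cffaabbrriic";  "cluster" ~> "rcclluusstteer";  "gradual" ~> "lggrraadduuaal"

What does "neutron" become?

Rule — double every character, then move the last character to the front.
Working it through for "neutron": intermediate "nneeuuttrroonn", final "nnneeuuttrroon".

nnneeuuttrroon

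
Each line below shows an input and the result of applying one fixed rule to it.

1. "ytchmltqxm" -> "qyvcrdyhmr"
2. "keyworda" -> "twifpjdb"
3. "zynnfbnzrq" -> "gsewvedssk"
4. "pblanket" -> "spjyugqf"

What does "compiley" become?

Rule — swap the front and back halves of the string, then shift every letter 5 places forward in the alphabet (wrapping around).
Working it through for "compiley": intermediate "ileycomp", final "nqjdhtru".

nqjdhtru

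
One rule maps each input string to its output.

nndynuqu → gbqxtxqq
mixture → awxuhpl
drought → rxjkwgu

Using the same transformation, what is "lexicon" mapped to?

alfrqoh

The transformation: shift every letter 3 places forward in the alphabet (wrapping around), then move the first 2 characters to the end (rotate left by 2).
"lexicon" → "ohalfrq" → "alfrqoh".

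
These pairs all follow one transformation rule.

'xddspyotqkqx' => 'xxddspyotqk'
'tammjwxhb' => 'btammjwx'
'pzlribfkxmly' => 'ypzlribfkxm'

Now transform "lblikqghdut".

Each output is the input with this applied: move the last character to the front, then delete the last character.
Starting from "lblikqghdut": after the first operation, "tlblikqghdu"; after the second, "tlblikqghd".

tlblikqghd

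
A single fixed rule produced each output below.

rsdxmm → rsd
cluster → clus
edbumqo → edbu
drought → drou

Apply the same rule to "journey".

What's happening: delete the last 3 characters.
Applying that to "journey" gives "jour".

jour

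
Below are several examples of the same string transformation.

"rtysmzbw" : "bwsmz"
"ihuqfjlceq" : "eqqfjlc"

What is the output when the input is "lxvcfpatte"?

The transformation: delete the first 3 characters, then move the last 2 characters to the front (rotate right by 2).
So "lxvcfpatte" becomes "tecfpat".
(Check on "ihuqfjlceq": → "qfjlceq" → "eqqfjlc" ✓)

tecfpat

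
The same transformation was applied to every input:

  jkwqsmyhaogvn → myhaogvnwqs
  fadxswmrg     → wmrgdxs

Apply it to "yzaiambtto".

The pattern: delete the first 2 characters, then move the first 3 characters to the end (rotate left by 3).
For "yzaiambtto", step one produces "aiambtto"; step two turns that into "mbttoaia".

mbttoaia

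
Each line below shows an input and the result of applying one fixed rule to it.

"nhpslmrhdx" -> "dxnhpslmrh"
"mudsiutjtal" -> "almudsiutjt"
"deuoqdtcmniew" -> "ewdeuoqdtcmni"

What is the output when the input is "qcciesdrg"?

What's happening: move the last 2 characters to the front (rotate right by 2).
On "qcciesdrg" that produces "rgqcciesd".

rgqcciesd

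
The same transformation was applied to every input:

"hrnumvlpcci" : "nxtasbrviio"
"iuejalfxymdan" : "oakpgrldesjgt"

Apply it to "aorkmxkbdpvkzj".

guxqsdqhjvbqfp

Each output is the input with this applied: shift every letter 6 places forward in the alphabet (wrapping around).
On "aorkmxkbdpvkzj" that produces "guxqsdqhjvbqfp".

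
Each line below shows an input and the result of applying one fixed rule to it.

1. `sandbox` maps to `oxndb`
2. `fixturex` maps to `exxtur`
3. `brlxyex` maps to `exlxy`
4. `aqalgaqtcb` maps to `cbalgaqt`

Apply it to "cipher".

The rule is to delete the first 2 characters, then move the last 2 characters to the front (rotate right by 2).
Doing the same to "cipher": "erph".
(Check on "brlxyex": → "lxyex" → "exlxy" ✓)

erph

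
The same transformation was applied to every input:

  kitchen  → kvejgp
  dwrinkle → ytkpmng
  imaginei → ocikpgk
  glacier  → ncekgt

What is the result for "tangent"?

cpigpv

The rule is to delete the first character, then shift every letter 2 places forward in the alphabet (wrapping around).
"tangent" → "angent" → "cpigpv".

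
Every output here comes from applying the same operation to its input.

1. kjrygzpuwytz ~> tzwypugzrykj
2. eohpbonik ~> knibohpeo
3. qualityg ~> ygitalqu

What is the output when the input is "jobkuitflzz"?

The transformation: swap each adjacent pair of characters (1↔2, 3↔4, ...), then reverse the string.
So "jobkuitflzz" becomes "zlztfuibkjo".

zlztfuibkjo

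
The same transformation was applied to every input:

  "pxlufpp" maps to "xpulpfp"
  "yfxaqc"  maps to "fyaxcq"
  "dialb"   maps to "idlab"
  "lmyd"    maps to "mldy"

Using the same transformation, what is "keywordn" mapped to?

ekwyrond

Looking at the pairs, the operation is to swap each adjacent pair of characters (1↔2, 3↔4, ...).
On "keywordn" that produces "ekwyrond".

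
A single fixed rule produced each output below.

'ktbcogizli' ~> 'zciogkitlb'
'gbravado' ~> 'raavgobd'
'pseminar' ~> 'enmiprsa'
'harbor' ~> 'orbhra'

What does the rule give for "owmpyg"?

ympogw

The rule is to take characters alternately from the front and the back (1st, last, 2nd, 2nd-last, ...), then swap the front and back halves of the string.
Starting from "owmpyg": after the first operation, "ogwymp"; after the second, "ympogw".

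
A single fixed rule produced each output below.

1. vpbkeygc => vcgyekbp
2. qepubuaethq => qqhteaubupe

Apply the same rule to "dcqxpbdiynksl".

dlsknyidbpxqc

The rule is to reverse the string, then move the last character to the front.
Starting from "dcqxpbdiynksl": after the first operation, "lsknyidbpxqcd"; after the second, "dlsknyidbpxqc".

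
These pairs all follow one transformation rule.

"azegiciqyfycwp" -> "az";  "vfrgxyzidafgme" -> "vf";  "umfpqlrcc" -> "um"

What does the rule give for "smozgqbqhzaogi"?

sm

Looking at the pairs, the operation is to keep only the first 2 characters.
For "smozgqbqhzaogi" the result is "sm".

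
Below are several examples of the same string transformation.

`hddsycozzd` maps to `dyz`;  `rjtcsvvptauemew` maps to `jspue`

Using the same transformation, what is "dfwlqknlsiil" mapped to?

The pattern: keep one character in every 3, starting at position 2 (positions 2nd, 5th, 8th, ...).
So "dfwlqknlsiil" becomes "fqli".

fqli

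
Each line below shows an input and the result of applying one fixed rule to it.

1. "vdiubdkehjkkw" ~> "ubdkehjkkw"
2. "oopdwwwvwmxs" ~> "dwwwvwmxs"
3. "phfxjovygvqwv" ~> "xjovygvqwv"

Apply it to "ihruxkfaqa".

uxkfaqa

The transformation: delete the first 3 characters.
Doing the same to "ihruxkfaqa": "uxkfaqa".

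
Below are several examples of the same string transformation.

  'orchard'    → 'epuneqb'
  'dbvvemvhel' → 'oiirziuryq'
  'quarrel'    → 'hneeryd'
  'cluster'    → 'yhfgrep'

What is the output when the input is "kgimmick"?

Looking at the pairs, the operation is to shift every letter 13 places forward in the alphabet (wrapping around) — i.e. ROT13, then move the first character to the end.
Applying both steps to "kgimmick": "xtvzzvpx", then "tvzzvpxx".

tvzzvpxx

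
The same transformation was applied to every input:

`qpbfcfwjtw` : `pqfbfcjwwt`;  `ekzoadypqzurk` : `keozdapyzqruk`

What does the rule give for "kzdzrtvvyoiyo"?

Rule — swap each adjacent pair of characters (1↔2, 3↔4, ...).
Doing the same to "kzdzrtvvyoiyo": "zkzdtrvvoyyio".

zkzdtrvvoyyio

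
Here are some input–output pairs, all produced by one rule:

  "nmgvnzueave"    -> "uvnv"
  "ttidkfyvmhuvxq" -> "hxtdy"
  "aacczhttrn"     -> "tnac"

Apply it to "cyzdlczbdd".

The transformation: keep one character in every 3, starting at position 1 (positions 1st, 4th, 7th, ...), then move the last 2 characters to the front (rotate right by 2).
Starting from "cyzdlczbdd": after the first operation, "cdzd"; after the second, "zdcd".
(Check on "nmgvnzueave": → "nvuv" → "uvnv" ✓)

zdcd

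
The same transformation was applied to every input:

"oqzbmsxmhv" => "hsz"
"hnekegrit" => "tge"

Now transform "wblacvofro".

The transformation: keep one character in every 3, starting at position 3 (positions 3rd, 6th, 9th, ...), then reverse the string.
On "wblacvofro": the first step gives "lvr", and the second then gives "rvl".

rvl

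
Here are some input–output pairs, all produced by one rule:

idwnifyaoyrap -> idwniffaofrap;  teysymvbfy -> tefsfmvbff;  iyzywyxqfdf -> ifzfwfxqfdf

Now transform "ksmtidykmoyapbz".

In each case the input is transformed by: replace every "y" with "f".
For "ksmtidykmoyapbz" the result is "ksmtidfkmofapbz".

ksmtidfkmofapbz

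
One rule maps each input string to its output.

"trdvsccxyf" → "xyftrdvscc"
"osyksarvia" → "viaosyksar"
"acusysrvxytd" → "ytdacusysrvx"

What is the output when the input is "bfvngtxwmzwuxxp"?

xxpbfvngtxwmzwu

In each case the input is transformed by: move the last 3 characters to the front (rotate right by 3).
Applying that to "bfvngtxwmzwuxxp" gives "xxpbfvngtxwmzwu".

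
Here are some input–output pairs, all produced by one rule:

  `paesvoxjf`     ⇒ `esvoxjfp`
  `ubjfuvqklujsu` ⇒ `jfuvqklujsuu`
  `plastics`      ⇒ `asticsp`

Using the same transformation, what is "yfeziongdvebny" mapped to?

Looking at the pairs, the operation is to move the first character to the end, then delete the first character.
Applying both steps to "yfeziongdvebny": "feziongdvebnyy", then "eziongdvebnyy".

eziongdvebnyy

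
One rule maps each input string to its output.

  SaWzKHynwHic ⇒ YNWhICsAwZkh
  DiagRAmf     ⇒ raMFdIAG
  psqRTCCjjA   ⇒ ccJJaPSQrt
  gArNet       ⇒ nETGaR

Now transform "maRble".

BLEMAr

The transformation: flip the case of every letter, then swap the front and back halves of the string.
Starting from "maRble": after the first operation, "MArBLE"; after the second, "BLEMAr".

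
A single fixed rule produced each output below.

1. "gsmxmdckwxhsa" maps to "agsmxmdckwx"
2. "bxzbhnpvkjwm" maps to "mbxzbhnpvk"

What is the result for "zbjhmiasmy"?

The transformation: move the last character to the front, then delete the last 2 characters.
"zbjhmiasmy" → "yzbjhmiasm" → "yzbjhmia".
(Check on "gsmxmdckwxhsa": → "agsmxmdckwxhs" → "agsmxmdckwx" ✓)

yzbjhmia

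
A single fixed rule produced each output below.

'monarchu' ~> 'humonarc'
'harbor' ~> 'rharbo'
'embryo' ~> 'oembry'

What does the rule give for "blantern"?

rnblante

The transformation: swap the front and back halves of the string, then move the first 2 characters to the end (rotate left by 2).
For "blantern", step one produces "ternblan"; step two turns that into "rnblante".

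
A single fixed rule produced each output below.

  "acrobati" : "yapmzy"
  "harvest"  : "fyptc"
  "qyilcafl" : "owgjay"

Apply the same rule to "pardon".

The pattern: delete the last 2 characters, then shift every letter 2 places backward in the alphabet (wrapping around).
Applying both steps to "pardon": "pard", then "nypb".

nypb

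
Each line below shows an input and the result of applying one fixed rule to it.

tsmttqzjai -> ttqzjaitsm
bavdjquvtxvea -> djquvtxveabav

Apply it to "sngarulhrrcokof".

Looking at the pairs, the operation is to move the first 3 characters to the end (rotate left by 3).
Applying that to "sngarulhrrcokof" gives "arulhrrcokofsng".

arulhrrcokofsng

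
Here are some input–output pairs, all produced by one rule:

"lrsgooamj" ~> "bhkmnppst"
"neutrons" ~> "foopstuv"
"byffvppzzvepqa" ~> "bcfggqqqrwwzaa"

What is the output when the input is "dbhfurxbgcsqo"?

What's happening: sort the characters into alphabetical order, then shift every letter 1 place forward in the alphabet (wrapping around).
Starting from "dbhfurxbgcsqo": after the first operation, "bbcdfghoqrsux"; after the second, "ccdeghiprstvy".

ccdeghiprstvy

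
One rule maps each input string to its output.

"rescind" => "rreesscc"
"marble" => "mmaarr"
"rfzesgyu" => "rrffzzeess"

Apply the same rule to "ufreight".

Each output is the input with this applied: delete the last 3 characters, then double every character.
Starting from "ufreight": after the first operation, "ufrei"; after the second, "uuffrreeii".

uuffrreeii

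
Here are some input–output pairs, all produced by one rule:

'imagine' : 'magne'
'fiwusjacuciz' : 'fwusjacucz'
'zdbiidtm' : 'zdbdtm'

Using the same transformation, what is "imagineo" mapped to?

In each case the input is transformed by: remove every "i".
Applying that to "imagineo" gives "magneo".

magneo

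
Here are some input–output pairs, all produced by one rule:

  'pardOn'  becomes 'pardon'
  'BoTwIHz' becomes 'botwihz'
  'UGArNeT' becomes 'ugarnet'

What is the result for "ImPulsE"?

impulse

In each case the input is transformed by: convert every letter to lowercase.
Applying that to "ImPulsE" gives "impulse".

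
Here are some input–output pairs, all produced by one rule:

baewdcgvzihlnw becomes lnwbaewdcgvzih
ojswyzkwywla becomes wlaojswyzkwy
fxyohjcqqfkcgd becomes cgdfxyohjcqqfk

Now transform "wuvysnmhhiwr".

Rule — move the last 3 characters to the front (rotate right by 3).
So "wuvysnmhhiwr" becomes "iwrwuvysnmhh".

iwrwuvysnmhh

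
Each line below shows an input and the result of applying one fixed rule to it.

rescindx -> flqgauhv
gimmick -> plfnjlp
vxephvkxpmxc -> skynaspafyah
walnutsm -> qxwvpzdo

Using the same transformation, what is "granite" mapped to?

The transformation: shift every letter 3 places forward in the alphabet (wrapping around), then move the first 3 characters to the end (rotate left by 3).
So "granite" becomes "qlwhjud".
(Check on "gimmick": → "jlpplfn" → "plfnjlp" ✓)

qlwhjud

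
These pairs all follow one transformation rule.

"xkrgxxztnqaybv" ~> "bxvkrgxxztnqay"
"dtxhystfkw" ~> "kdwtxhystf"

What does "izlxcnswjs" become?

jiszlxcnsw

The transformation: swap the first and last characters, then move the last 2 characters to the front (rotate right by 2).
"izlxcnswjs" → "szlxcnswji" → "jiszlxcnsw".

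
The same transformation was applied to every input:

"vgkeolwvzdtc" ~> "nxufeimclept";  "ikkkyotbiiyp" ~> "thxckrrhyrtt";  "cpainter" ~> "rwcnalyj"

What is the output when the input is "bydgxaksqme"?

pgjtbzvnkhm

In each case the input is transformed by: shift every letter 9 places forward in the alphabet (wrapping around), then move the first 3 characters to the end (rotate left by 3).
For "bydgxaksqme", step one produces "khmpgjtbzvn"; step two turns that into "pgjtbzvnkhm".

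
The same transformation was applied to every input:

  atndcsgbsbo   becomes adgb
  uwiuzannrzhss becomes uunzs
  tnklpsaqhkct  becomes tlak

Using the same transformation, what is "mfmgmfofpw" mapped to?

Looking at the pairs, the operation is to keep one character in every 3, starting at position 1 (positions 1st, 4th, 7th, ...).
Doing the same to "mfmgmfofpw": "mgow".

mgow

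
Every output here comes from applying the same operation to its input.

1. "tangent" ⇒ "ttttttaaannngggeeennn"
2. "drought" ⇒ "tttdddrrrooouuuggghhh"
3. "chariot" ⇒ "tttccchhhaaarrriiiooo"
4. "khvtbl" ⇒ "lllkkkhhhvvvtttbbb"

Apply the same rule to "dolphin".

Looking at the pairs, the operation is to repeat every character 3 times, then move the last 3 characters to the front (rotate right by 3).
Applying both steps to "dolphin": "dddooolllppphhhiiinnn", then "nnndddooolllppphhhiii".
(Check on "khvtbl": → "kkkhhhvvvtttbbblll" → "lllkkkhhhvvvtttbbb" ✓)

nnndddooolllppphhhiii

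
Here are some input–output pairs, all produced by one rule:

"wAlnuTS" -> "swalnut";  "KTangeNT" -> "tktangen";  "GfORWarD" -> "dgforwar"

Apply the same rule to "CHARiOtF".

fchariot

The pattern: move the last character to the front, then convert every letter to lowercase.
Starting from "CHARiOtF": after the first operation, "FCHARiOt"; after the second, "fchariot".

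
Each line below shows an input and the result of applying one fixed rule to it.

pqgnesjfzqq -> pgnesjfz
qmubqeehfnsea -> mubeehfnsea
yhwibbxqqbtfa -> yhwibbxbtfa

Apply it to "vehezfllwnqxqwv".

vehezfllwnxwv

Rule — remove every "q".
For "vehezfllwnqxqwv" the result is "vehezfllwnxwv".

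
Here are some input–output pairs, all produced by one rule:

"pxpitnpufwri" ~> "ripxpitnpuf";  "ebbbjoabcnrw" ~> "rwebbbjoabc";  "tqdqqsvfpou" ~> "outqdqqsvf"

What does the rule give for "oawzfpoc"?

Each output is the input with this applied: move the last 2 characters to the front (rotate right by 2), then delete the last character.
Applying both steps to "oawzfpoc": "ocoawzfp", then "ocoawzf".
(Check on "ebbbjoabcnrw": → "rwebbbjoabcn" → "rwebbbjoabc" ✓)

ocoawzf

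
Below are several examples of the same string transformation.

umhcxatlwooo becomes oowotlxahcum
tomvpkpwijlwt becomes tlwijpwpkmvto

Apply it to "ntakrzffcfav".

Each output is the input with this applied: swap each adjacent pair of characters (1↔2, 3↔4, ...), then reverse the string.
Starting from "ntakrzffcfav": after the first operation, "tnkazrfffcva"; after the second, "avcfffrzaknt".

avcfffrzaknt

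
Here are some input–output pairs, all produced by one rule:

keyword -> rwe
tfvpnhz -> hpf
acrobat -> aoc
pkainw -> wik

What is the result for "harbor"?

In each case the input is transformed by: keep every other character starting from the second (positions 2nd, 4th, 6th, ...), then reverse the string.
"harbor" → "abr" → "rba".

rba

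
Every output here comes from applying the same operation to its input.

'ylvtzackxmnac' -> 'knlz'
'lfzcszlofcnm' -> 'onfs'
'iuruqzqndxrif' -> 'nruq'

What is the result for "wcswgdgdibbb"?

dbcg

The rule is to keep one character in every 3, starting at position 2 (positions 2nd, 5th, 8th, ...), then swap the front and back halves of the string.
Applying that to "wcswgdgdibbb" gives "dbcg".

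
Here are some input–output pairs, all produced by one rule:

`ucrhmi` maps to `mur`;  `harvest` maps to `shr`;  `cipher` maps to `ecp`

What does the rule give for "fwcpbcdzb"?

What's happening: move the last 3 characters to the front (rotate right by 3), then keep every other character starting from the second (positions 2nd, 4th, 6th, ...).
Starting from "fwcpbcdzb": after the first operation, "dzbfwcpbc"; after the second, "zfcb".
(Check on "cipher": → "hercip" → "ecp" ✓)

zfcb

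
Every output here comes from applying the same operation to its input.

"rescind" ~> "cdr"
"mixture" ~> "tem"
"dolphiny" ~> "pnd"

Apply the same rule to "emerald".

rde

Rule — keep one character in every 3, starting at position 1 (positions 1st, 4th, 7th, ...), then move the first character to the end.
On "emerald": the first step gives "erd", and the second then gives "rde".
(Check on "rescind": → "rcd" → "cdr" ✓)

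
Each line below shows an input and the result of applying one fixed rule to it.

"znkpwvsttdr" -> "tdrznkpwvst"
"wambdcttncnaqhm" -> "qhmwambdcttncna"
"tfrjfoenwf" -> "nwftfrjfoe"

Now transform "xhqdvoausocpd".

In each case the input is transformed by: move the last 3 characters to the front (rotate right by 3).
So "xhqdvoausocpd" becomes "cpdxhqdvoauso".

cpdxhqdvoauso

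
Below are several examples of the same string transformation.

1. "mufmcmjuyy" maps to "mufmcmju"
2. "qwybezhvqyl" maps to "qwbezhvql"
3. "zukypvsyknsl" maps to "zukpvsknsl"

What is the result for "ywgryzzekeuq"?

wgrzzekeuq

In each case the input is transformed by: remove every "y".
On "ywgryzzekeuq" that produces "wgrzzekeuq".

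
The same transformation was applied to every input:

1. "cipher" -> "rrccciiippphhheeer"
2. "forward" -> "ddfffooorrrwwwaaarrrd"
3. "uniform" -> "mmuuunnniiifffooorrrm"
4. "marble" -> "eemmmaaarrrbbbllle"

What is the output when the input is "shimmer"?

Looking at the pairs, the operation is to repeat every character 3 times, then move the last 2 characters to the front (rotate right by 2).
On "shimmer": the first step gives "ssshhhiiimmmmmmeeerrr", and the second then gives "rrssshhhiiimmmmmmeeer".

rrssshhhiiimmmmmmeeer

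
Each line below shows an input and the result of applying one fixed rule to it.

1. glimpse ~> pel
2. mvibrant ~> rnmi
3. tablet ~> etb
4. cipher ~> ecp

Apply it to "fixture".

uei

The pattern: move the first 3 characters to the end (rotate left by 3), then keep every other character starting from the second (positions 2nd, 4th, 6th, ...).
On "fixture": the first step gives "turefix", and the second then gives "uei".
(Check on "glimpse": → "mpsegli" → "pel" ✓)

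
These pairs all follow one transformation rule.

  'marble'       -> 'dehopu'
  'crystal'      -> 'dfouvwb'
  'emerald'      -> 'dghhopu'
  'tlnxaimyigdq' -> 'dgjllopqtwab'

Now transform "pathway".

Rule — sort the characters into alphabetical order, then shift every letter 3 places forward in the alphabet (wrapping around).
Applying both steps to "pathway": "aahptwy", then "ddkswzb".

ddkswzb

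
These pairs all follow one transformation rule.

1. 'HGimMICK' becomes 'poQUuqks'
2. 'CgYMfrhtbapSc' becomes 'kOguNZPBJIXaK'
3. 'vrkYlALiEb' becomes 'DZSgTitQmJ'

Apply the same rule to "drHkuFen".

LZpSCnMV

What's happening: shift every letter 8 places forward in the alphabet (wrapping around), then flip the case of every letter.
Working it through for "drHkuFen": intermediate "lzPscNmv", final "LZpSCnMV".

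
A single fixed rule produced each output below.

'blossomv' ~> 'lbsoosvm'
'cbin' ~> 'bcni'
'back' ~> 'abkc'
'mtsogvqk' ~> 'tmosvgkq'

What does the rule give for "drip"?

rdpi

The rule is to swap each adjacent pair of characters (1↔2, 3↔4, ...).
"drip" → "rdpi".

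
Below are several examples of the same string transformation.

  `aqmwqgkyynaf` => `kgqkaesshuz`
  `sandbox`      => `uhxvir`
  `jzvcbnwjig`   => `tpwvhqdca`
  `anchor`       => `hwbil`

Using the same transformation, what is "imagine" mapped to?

guachy

The pattern: delete the first character, then shift every letter 6 places backward in the alphabet (wrapping around).
Applying both steps to "imagine": "magine", then "guachy".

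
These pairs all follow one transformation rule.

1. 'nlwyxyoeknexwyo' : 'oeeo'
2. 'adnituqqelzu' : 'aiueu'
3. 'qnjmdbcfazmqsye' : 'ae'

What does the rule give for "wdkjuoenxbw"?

uoe

Rule — keep only the vowels.
"wdkjuoenxbw" → "uoe".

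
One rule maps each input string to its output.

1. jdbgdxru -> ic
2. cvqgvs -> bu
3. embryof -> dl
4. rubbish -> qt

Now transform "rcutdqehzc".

The rule is to shift every letter 1 place backward in the alphabet (wrapping around), then keep only the first 2 characters.
On "rcutdqehzc" that produces "qb".
(Check on "jdbgdxru": → "icafcwqt" → "ic" ✓)

qb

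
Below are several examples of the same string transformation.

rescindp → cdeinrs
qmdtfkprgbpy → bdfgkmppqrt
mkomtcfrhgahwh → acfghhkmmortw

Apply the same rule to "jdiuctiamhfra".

acdfhiijmrtu

The pattern: delete the last character, then sort the characters into alphabetical order.
For "jdiuctiamhfra", step one produces "jdiuctiamhfr"; step two turns that into "acdfhiijmrtu".
(Check on "qmdtfkprgbpy": → "qmdtfkprgbp" → "bdfgkmppqrt" ✓)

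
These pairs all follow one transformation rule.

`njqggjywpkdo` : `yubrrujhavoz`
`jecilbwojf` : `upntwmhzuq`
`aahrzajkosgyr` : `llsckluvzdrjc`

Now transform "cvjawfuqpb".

ngulhqfbam

What's happening: shift every letter 11 places forward in the alphabet (wrapping around).
On "cvjawfuqpb" that produces "ngulhqfbam".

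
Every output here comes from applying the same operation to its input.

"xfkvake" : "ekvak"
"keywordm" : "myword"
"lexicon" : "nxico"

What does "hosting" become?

gstin

Each output is the input with this applied: delete the first 2 characters, then move the last character to the front.
For "hosting", step one produces "sting"; step two turns that into "gstin".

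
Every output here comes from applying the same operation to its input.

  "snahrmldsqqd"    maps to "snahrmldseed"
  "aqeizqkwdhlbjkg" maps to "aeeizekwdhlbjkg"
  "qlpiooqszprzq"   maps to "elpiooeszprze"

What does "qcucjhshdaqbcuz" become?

ecucjhshdaebcuz

Looking at the pairs, the operation is to replace every "q" with "e".
Applying that to "qcucjhshdaqbcuz" gives "ecucjhshdaebcuz".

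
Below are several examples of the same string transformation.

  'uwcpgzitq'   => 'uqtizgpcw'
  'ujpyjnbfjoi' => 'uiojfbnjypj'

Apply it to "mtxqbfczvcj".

Each output is the input with this applied: move the first character to the end, then reverse the string.
Starting from "mtxqbfczvcj": after the first operation, "txqbfczvcjm"; after the second, "mjcvzcfbqxt".

mjcvzcfbqxt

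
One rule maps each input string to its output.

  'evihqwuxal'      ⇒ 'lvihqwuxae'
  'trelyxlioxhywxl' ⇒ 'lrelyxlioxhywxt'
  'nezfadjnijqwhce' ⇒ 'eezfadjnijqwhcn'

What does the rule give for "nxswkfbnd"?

dxswkfbnn

The transformation: swap the first and last characters.
Doing the same to "nxswkfbnd": "dxswkfbnn".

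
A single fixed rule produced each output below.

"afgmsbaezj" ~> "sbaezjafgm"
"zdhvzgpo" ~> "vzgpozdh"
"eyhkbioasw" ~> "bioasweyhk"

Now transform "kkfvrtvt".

vrtvtkkf

The transformation: swap the front and back halves of the string, then move the last character to the front.
Working it through for "kkfvrtvt": intermediate "rtvtkkfv", final "vrtvtkkf".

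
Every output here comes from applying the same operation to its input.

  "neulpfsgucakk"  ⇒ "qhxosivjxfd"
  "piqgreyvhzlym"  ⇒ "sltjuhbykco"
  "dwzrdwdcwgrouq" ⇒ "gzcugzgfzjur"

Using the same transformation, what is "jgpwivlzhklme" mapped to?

mjszlyockno

The rule is to delete the last 2 characters, then shift every letter 3 places forward in the alphabet (wrapping around).
Starting from "jgpwivlzhklme": after the first operation, "jgpwivlzhkl"; after the second, "mjszlyockno".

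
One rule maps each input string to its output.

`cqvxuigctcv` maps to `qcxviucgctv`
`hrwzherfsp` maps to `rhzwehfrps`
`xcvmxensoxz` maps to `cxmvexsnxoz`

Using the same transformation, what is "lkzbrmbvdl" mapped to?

Rule — swap each adjacent pair of characters (1↔2, 3↔4, ...).
"lkzbrmbvdl" → "klbzmrvbld".

klbzmrvbld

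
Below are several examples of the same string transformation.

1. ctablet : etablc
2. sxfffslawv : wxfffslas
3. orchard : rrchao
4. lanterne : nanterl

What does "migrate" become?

tigram

Looking at the pairs, the operation is to delete the last character, then swap the first and last characters.
Applying that to "migrate" gives "tigram".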